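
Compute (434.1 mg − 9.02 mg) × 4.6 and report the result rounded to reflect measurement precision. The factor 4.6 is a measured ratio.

434.1 mg − 9.02 mg = 425.08 mg; the difference is limited to 1 decimal place (4 s.f.).
Carrying full precision, 425.08 × 4.6 = 1955.368 mg; 4.6 has 2 s.f., so the result keeps min(4, 2) = 2 s.f.
Rounded to 2 significant figures: 2.0 × 10^3 mg.

2.0 × 10^3 mg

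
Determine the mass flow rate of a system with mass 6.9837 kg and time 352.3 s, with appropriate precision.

mass flow rate = 6.9837 kg ÷ 352.3 s = 0.0198231620778… kg/s.
6.9837 has 5 significant figures; 352.3 has 4.
Division/multiplication keeps the fewest: 4 significant figures.
Rounded: 0.01982 kg/s.

0.01982 kg/s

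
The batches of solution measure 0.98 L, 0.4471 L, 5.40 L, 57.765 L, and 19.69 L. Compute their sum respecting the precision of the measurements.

84.28 L

0.98 L + 0.4471 L + 5.40 L + 57.765 L + 19.69 L = 84.2821 L.
Addition/subtraction keeps the fewest decimal places: 0.98 → 2 decimal places, 0.4471 → 4 decimal places, 5.40 → 2 decimal places, 57.765 → 3 decimal places, 19.69 → 2 decimal places; limit is 2.
Rounded to 2 decimal places: 84.28 L.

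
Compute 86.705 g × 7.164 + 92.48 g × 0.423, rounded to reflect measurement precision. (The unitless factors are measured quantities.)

86.705 × 7.164 = 621.15462 → 6.212 × 10² g (4 s.f., last digit at the 10^-1 place).
92.48 × 0.423 = 39.11904 → 39.1 g (3 s.f., last digit at the 10^-1 place).
Sum: 660.27366 g; keep the coarser place, 10^-1.
Result: 6.603 × 10² g.

6.603 × 10² g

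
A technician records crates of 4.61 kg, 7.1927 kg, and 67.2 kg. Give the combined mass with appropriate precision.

79.0 kg

4.61 kg + 7.1927 kg + 67.2 kg = 79.0027 kg.
Addition/subtraction keeps the fewest decimal places: 4.61 → 2 decimal places, 7.1927 → 4 decimal places, 67.2 → 1 decimal place; limit is 1.
Rounded to 1 decimal place: 79.0 kg.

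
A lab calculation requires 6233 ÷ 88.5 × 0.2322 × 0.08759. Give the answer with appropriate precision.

6233 ÷ 88.5 × 0.2322 × 0.08759 = 1.43242073146…
Multiplication/division keeps the fewest significant figures: 6233 → 4 s.f., 88.5 → 3 s.f., 0.2322 → 4 s.f., 0.08759 → 4 s.f.; limit is 3.
Rounded to 3 significant figures: 1.43.

1.43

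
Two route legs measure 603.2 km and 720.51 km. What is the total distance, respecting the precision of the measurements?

603.2 km + 720.51 km = 1323.71 km.
Addition/subtraction keeps the fewest decimal places: 603.2 → 1 decimal place, 720.51 → 2 decimal places; limit is 1.
Rounded to 1 decimal place: 1323.7 km.

1323.7 km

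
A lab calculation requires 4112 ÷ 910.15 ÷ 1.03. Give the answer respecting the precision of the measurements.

4.39

4112 ÷ 910.15 ÷ 1.03 = 4.38634621734…
Multiplication/division keeps the fewest significant figures: 4112 → 4 s.f., 910.15 → 5 s.f., 1.03 → 3 s.f.; limit is 3.
Rounded to 3 significant figures: 4.39.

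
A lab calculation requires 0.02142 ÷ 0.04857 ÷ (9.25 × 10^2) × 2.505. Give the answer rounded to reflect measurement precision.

0.02142 ÷ 0.04857 ÷ (9.25 × 10^2) × 2.505 = 0.00119431080246…
Multiplication/division keeps the fewest significant figures: 0.02142 → 4 s.f., 0.04857 → 4 s.f., 9.25 × 10^2 → 3 s.f., 2.505 → 4 s.f.; limit is 3.
Rounded to 3 significant figures: 1.19 × 10^-3.

1.19 × 10^-3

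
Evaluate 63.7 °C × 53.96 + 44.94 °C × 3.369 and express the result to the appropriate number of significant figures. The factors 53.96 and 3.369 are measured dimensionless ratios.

63.7 × 53.96 = 3437.252 → 3.44 × 10^3 °C (3 s.f., last digit at the 10^1 place).
44.94 × 3.369 = 151.40286 → 151.4 °C (4 s.f., last digit at the 10^-1 place).
Sum: 3588.65486 °C; keep the coarser place, 10^1.
Result: 3.59 × 10^3 °C.

3.59 × 10^3 °C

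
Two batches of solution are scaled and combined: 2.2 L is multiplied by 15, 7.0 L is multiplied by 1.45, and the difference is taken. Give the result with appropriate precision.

2.2 × 15 = 33 → 33 L (2 s.f., last digit at the 10^0 place).
7.0 × 1.45 = 10.15 → 1.0 × 10¹ L (2 s.f., last digit at the 10^0 place).
Difference: 22.85 L; keep the coarser place, 10^0.
Result: 23 L.

23 L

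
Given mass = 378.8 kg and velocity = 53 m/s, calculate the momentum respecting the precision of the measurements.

2.0 × 10^4 kg·m/s

momentum = 378.8 kg × 53 m/s = 20076.4 kg·m/s.
378.8 has 4 significant figures; 53 has 2.
Division/multiplication keeps the fewest: 2 significant figures.
Rounded: 2.0 × 10^4 kg·m/s.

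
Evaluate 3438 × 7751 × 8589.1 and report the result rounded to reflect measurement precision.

3438 × 7751 × 8589.1 = 2.28881804276 × 10^11…
Multiplication/division keeps the fewest significant figures: 3438 → 4 s.f., 7751 → 4 s.f., 8589.1 → 5 s.f.; limit is 4.
Rounded to 4 significant figures: 2.289 × 10¹¹.

2.289 × 10¹¹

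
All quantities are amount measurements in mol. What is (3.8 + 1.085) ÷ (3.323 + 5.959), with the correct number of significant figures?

0.53

3.8 + 1.085 = 4.885, limited to 1 d.p. → 2 s.f.; 3.323 + 5.959 = 9.282, limited to 3 d.p. → 4 s.f.
Carrying full precision, 4.885 ÷ 9.282 = 0.526287438052…; keep min(2, 4) = 2 s.f.
Rounded to 2 significant figures: 0.53.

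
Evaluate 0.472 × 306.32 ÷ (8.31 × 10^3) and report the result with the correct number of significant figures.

1.74 × 10^-2

0.472 × 306.32 ÷ (8.31 × 10^3) = 0.0173986811071…
Multiplication/division keeps the fewest significant figures: 0.472 → 3 s.f., 306.32 → 5 s.f., 8.31 × 10^3 → 3 s.f.; limit is 3.
Rounded to 3 significant figures: 1.74 × 10^-2.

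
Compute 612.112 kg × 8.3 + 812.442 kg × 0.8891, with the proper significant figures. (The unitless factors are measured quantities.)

612.112 × 8.3 = 5080.5296 → 5.1 × 10^3 kg (2 s.f., last digit at the 10^2 place).
812.442 × 0.8891 = 722.3421822 → 722.3 kg (4 s.f., last digit at the 10^-1 place).
Sum: 5802.8717822 kg; keep the coarser place, 10^2.
Result: 5.8 × 10^3 kg.

5.8 × 10^3 kg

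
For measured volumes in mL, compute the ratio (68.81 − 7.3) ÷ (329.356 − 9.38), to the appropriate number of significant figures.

0.192

68.81 − 7.3 = 61.51, limited to 1 d.p. → 3 s.f.; 329.356 − 9.38 = 319.976, limited to 2 d.p. → 5 s.f.
Carrying full precision, 61.51 ÷ 319.976 = 0.192233167488…; keep min(3, 5) = 3 s.f.
Rounded to 3 significant figures: 0.192.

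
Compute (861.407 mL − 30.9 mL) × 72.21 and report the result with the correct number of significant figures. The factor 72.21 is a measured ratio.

861.407 mL − 30.9 mL = 830.507 mL; the difference is limited to 1 decimal place (4 s.f.).
Carrying full precision, 830.507 × 72.21 = 59970.91047 mL; 72.21 has 4 s.f., so the result keeps min(4, 4) = 4 s.f.
Rounded to 4 significant figures: 5.997 × 10⁴ mL.

5.997 × 10⁴ mL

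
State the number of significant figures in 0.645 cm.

3

0.645: leading zeros are not significant.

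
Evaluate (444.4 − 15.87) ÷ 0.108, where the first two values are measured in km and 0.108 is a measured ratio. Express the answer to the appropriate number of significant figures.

3.97 × 10³ km

444.4 km − 15.87 km = 428.53 km; the difference is limited to 1 decimal place (4 s.f.).
Carrying full precision, 428.53 ÷ 0.108 = 3967.87037037… km; 0.108 has 3 s.f., so the result keeps min(4, 3) = 3 s.f.
Rounded to 3 significant figures: 3.97 × 10³ km.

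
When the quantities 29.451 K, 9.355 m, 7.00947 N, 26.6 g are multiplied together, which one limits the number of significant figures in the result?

29.451 K → 5 s.f.; 9.355 m → 4 s.f.; 7.00947 N → 6 s.f.; 26.6 g → 3 s.f.
The fewest is 3 significant figures, from 26.6 g.

26.6 g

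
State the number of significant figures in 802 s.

3

802: zeros between nonzero digits are significant.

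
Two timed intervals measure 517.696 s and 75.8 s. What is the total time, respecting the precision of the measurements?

517.696 s + 75.8 s = 593.496 s.
Addition/subtraction keeps the fewest decimal places: 517.696 → 3 decimal places, 75.8 → 1 decimal place; limit is 1.
Rounded to 1 decimal place: 5.935 × 10^2 s.

5.935 × 10^2 s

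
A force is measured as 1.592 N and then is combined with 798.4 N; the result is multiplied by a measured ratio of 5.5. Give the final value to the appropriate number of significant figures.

1.592 N + 798.4 N = 799.992 N; the sum is limited to 1 decimal place (4 s.f.).
Carrying full precision, 799.992 × 5.5 = 4399.956 N; 5.5 has 2 s.f., so the result keeps min(4, 2) = 2 s.f.
Rounded to 2 significant figures: 4.4 × 10^3 N.

4.4 × 10^3 N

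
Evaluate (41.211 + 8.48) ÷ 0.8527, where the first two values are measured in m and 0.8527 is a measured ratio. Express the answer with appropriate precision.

58.27 m

41.211 m + 8.48 m = 49.691 m; the sum is limited to 2 decimal places (4 s.f.).
Carrying full precision, 49.691 ÷ 0.8527 = 58.2748915211… m; 0.8527 has 4 s.f., so the result keeps min(4, 4) = 4 s.f.
Rounded to 4 significant figures: 58.27 m.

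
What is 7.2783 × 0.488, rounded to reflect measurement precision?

3.55

7.2783 × 0.488 = 3.5518104
Multiplication/division keeps the fewest significant figures: 7.2783 → 5 s.f., 0.488 → 3 s.f.; limit is 3.
Rounded to 3 significant figures: 3.55.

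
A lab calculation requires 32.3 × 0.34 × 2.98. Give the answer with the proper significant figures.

32.3 × 0.34 × 2.98 = 32.72636
Multiplication/division keeps the fewest significant figures: 32.3 → 3 s.f., 0.34 → 2 s.f., 2.98 → 3 s.f.; limit is 2.
Rounded to 2 significant figures: 33.

33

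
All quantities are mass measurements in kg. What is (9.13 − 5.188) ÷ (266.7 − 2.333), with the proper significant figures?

9.13 − 5.188 = 3.942, limited to 2 d.p. → 3 s.f.; 266.7 − 2.333 = 264.367, limited to 1 d.p. → 4 s.f.
Carrying full precision, 3.942 ÷ 264.367 = 0.0149110895081…; keep min(3, 4) = 3 s.f.
Rounded to 3 significant figures: 0.0149.

0.0149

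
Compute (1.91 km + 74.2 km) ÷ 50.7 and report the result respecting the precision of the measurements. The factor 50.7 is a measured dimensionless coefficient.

1.91 km + 74.2 km = 76.11 km; the sum is limited to 1 decimal place (3 s.f.).
Carrying full precision, 76.11 ÷ 50.7 = 1.50118343195… km; 50.7 has 3 s.f., so the result keeps min(3, 3) = 3 s.f.
Rounded to 3 significant figures: 1.50 km.

1.50 km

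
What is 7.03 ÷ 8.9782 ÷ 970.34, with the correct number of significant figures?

8.07 × 10⁻⁴

7.03 ÷ 8.9782 ÷ 970.34 = 0.000806941618231…
Multiplication/division keeps the fewest significant figures: 7.03 → 3 s.f., 8.9782 → 5 s.f., 970.34 → 5 s.f.; limit is 3.
Rounded to 3 significant figures: 8.07 × 10⁻⁴.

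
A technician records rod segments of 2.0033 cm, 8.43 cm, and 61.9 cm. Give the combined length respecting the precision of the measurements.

2.0033 cm + 8.43 cm + 61.9 cm = 72.3333 cm.
Addition/subtraction keeps the fewest decimal places: 2.0033 → 4 decimal places, 8.43 → 2 decimal places, 61.9 → 1 decimal place; limit is 1.
Rounded to 1 decimal place: 72.3 cm.

72.3 cm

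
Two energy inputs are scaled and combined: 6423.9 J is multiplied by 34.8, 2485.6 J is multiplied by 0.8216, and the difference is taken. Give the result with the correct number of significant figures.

6423.9 × 34.8 = 223551.72 → 2.24 × 10⁵ J (3 s.f., last digit at the 10^3 place).
2485.6 × 0.8216 = 2042.16896 → 2042 J (4 s.f., last digit at the 10^0 place).
Difference: 221509.55104 J; keep the coarser place, 10^3.
Result: 2.22 × 10⁵ J.

2.22 × 10⁵ J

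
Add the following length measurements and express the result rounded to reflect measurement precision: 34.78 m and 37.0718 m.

34.78 m + 37.0718 m = 71.8518 m.
Addition/subtraction keeps the fewest decimal places: 34.78 → 2 decimal places, 37.0718 → 4 decimal places; limit is 2.
Rounded to 2 decimal places: 71.85 m.

71.85 m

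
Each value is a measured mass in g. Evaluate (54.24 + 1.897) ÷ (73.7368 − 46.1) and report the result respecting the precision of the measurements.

2.03

54.24 + 1.897 = 56.137, limited to 2 d.p. → 4 s.f.; 73.7368 − 46.1 = 27.6368, limited to 1 d.p. → 3 s.f.
Carrying full precision, 56.137 ÷ 27.6368 = 2.03124095409…; keep min(4, 3) = 3 s.f.
Rounded to 3 significant figures: 2.03.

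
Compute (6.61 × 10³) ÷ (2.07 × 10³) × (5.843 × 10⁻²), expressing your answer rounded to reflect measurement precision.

(6.61 × 10³) ÷ (2.07 × 10³) × (5.843 × 10⁻²) = 0.186580821256…
Multiplication/division keeps the fewest significant figures: 6.61 × 10³ → 3 s.f., 2.07 × 10³ → 3 s.f., 5.843 × 10⁻² → 4 s.f.; limit is 3.
Rounded to 3 significant figures: 0.187.

0.187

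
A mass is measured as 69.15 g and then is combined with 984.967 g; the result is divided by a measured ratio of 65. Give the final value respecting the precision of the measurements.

69.15 g + 984.967 g = 1054.117 g; the sum is limited to 2 decimal places (6 s.f.).
Carrying full precision, 1054.117 ÷ 65 = 16.2171846154… g; 65 has 2 s.f., so the result keeps min(6, 2) = 2 s.f.
Rounded to 2 significant figures: 16 g.

16 g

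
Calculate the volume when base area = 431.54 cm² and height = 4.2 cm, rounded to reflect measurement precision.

volume = 431.54 cm² × 4.2 cm = 1812.468 cm³.
431.54 has 5 significant figures; 4.2 has 2.
Division/multiplication keeps the fewest: 2 significant figures.
Rounded: 1.8 × 10³ cm³.

1.8 × 10³ cm³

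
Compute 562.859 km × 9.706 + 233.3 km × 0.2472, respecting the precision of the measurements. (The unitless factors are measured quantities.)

562.859 × 9.706 = 5463.109454 → 5463 km (4 s.f., last digit at the 10^0 place).
233.3 × 0.2472 = 57.67176 → 57.67 km (4 s.f., last digit at the 10^-2 place).
Sum: 5520.781214 km; keep the coarser place, 10^0.
Result: 5521 km.

5521 km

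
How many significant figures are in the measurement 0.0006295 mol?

0.0006295: leading zeros are not significant.

4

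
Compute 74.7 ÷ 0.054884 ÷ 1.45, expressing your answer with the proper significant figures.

939

74.7 ÷ 0.054884 ÷ 1.45 = 938.656828571…
Multiplication/division keeps the fewest significant figures: 74.7 → 3 s.f., 0.054884 → 5 s.f., 1.45 → 3 s.f.; limit is 3.
Rounded to 3 significant figures: 939.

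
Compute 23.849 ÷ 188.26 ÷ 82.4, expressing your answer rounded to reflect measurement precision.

0.00154

23.849 ÷ 188.26 ÷ 82.4 = 0.00153739302906…
Multiplication/division keeps the fewest significant figures: 23.849 → 5 s.f., 188.26 → 5 s.f., 82.4 → 3 s.f.; limit is 3.
Rounded to 3 significant figures: 0.00154.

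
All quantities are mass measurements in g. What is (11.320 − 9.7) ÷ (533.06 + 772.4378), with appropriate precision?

11.320 − 9.7 = 1.620, limited to 1 d.p. → 2 s.f.; 533.06 + 772.4378 = 1305.4978, limited to 2 d.p. → 6 s.f.
Carrying full precision, 1.620 ÷ 1305.4978 = 0.0012409059594…; keep min(2, 6) = 2 s.f.
Rounded to 2 significant figures: 0.0012.

0.0012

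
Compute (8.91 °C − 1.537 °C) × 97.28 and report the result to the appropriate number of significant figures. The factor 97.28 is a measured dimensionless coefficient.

717 °C

8.91 °C − 1.537 °C = 7.373 °C; the difference is limited to 2 decimal places (3 s.f.).
Carrying full precision, 7.373 × 97.28 = 717.24544 °C; 97.28 has 4 s.f., so the result keeps min(3, 4) = 3 s.f.
Rounded to 3 significant figures: 717 °C.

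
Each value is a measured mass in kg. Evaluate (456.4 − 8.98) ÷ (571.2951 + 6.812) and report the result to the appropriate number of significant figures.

456.4 − 8.98 = 447.42, limited to 1 d.p. → 4 s.f.; 571.2951 + 6.812 = 578.1071, limited to 3 d.p. → 6 s.f.
Carrying full precision, 447.42 ÷ 578.1071 = 0.77393963852…; keep min(4, 6) = 4 s.f.
Rounded to 4 significant figures: 0.7739.

0.7739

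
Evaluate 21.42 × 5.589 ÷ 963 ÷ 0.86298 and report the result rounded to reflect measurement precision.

0.144

21.42 × 5.589 ÷ 963 ÷ 0.86298 = 0.144054410028…
Multiplication/division keeps the fewest significant figures: 21.42 → 4 s.f., 5.589 → 4 s.f., 963 → 3 s.f., 0.86298 → 5 s.f.; limit is 3.
Rounded to 3 significant figures: 0.144.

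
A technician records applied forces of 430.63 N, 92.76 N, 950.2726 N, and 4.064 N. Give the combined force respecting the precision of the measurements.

430.63 N + 92.76 N + 950.2726 N + 4.064 N = 1477.7266 N.
Addition/subtraction keeps the fewest decimal places: 430.63 → 2 decimal places, 92.76 → 2 decimal places, 950.2726 → 4 decimal places, 4.064 → 3 decimal places; limit is 2.
Rounded to 2 decimal places: 1477.73 N.

1477.73 N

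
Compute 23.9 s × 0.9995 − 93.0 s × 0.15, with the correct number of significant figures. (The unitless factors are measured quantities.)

10. s

23.9 × 0.9995 = 23.88805 → 23.9 s (3 s.f., last digit at the 10^-1 place).
93.0 × 0.15 = 13.95 → 14 s (2 s.f., last digit at the 10^0 place).
Difference: 9.93805 s; keep the coarser place, 10^0.
Result: 10. s.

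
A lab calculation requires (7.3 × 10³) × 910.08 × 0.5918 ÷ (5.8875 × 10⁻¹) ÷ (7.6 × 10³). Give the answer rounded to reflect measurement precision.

(7.3 × 10³) × 910.08 × 0.5918 ÷ (5.8875 × 10⁻¹) ÷ (7.6 × 10³) = 878.684324774…
Multiplication/division keeps the fewest significant figures: 7.3 × 10³ → 2 s.f., 910.08 → 5 s.f., 0.5918 → 4 s.f., 5.8875 × 10⁻¹ → 5 s.f., 7.6 × 10³ → 2 s.f.; limit is 2.
Rounded to 2 significant figures: 8.8 × 10².

8.8 × 10²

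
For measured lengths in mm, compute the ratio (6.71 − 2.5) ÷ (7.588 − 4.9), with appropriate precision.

6.71 − 2.5 = 4.21, limited to 1 d.p. → 2 s.f.; 7.588 − 4.9 = 2.688, limited to 1 d.p. → 2 s.f.
Carrying full precision, 4.21 ÷ 2.688 = 1.5662202381…; keep min(2, 2) = 2 s.f.
Rounded to 2 significant figures: 1.6.

1.6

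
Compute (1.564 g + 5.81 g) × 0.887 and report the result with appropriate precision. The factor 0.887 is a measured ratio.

1.564 g + 5.81 g = 7.374 g; the sum is limited to 2 decimal places (3 s.f.).
Carrying full precision, 7.374 × 0.887 = 6.540738 g; 0.887 has 3 s.f., so the result keeps min(3, 3) = 3 s.f.
Rounded to 3 significant figures: 6.54 g.

6.54 g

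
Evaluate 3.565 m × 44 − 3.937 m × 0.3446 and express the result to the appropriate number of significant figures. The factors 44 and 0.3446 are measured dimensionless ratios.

3.565 × 44 = 156.86 → 1.6 × 10² m (2 s.f., last digit at the 10^1 place).
3.937 × 0.3446 = 1.3566902 → 1.357 m (4 s.f., last digit at the 10^-3 place).
Difference: 155.5033098 m; keep the coarser place, 10^1.
Result: 1.6 × 10² m.

1.6 × 10² m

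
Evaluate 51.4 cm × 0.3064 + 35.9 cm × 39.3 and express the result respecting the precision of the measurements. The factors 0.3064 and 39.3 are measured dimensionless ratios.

1.43 × 10^3 cm

51.4 × 0.3064 = 15.74896 → 15.7 cm (3 s.f., last digit at the 10^-1 place).
35.9 × 39.3 = 1410.87 → 1.41 × 10^3 cm (3 s.f., last digit at the 10^1 place).
Sum: 1426.61896 cm; keep the coarser place, 10^1.
Result: 1.43 × 10^3 cm.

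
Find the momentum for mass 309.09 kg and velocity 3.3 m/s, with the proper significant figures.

1.0 × 10³ kg·m/s

momentum = 309.09 kg × 3.3 m/s = 1019.997 kg·m/s.
309.09 has 5 significant figures; 3.3 has 2.
Division/multiplication keeps the fewest: 2 significant figures.
Rounded: 1.0 × 10³ kg·m/s.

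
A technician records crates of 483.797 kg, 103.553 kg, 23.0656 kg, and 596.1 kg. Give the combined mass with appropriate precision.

1206.5 kg

483.797 kg + 103.553 kg + 23.0656 kg + 596.1 kg = 1206.5156 kg.
Addition/subtraction keeps the fewest decimal places: 483.797 → 3 decimal places, 103.553 → 3 decimal places, 23.0656 → 4 decimal places, 596.1 → 1 decimal place; limit is 1.
Rounded to 1 decimal place: 1206.5 kg.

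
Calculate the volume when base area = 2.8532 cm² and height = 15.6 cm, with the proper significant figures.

volume = 2.8532 cm² × 15.6 cm = 44.50992 cm³.
2.8532 has 5 significant figures; 15.6 has 3.
Division/multiplication keeps the fewest: 3 significant figures.
Rounded: 44.5 cm³.

44.5 cm³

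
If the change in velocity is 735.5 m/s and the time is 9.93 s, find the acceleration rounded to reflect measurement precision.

acceleration = 735.5 m/s ÷ 9.93 s = 74.0684793555… m/s².
735.5 has 4 significant figures; 9.93 has 3.
Division/multiplication keeps the fewest: 3 significant figures.
Rounded: 74.1 m/s².

74.1 m/s²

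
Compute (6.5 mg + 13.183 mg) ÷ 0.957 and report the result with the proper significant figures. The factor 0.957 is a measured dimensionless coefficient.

20.6 mg

6.5 mg + 13.183 mg = 19.683 mg; the sum is limited to 1 decimal place (3 s.f.).
Carrying full precision, 19.683 ÷ 0.957 = 20.5673981191… mg; 0.957 has 3 s.f., so the result keeps min(3, 3) = 3 s.f.
Rounded to 3 significant figures: 20.6 mg.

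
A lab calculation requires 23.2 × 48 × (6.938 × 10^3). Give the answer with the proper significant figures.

23.2 × 48 × (6.938 × 10^3) = 7726156.8
Multiplication/division keeps the fewest significant figures: 23.2 → 3 s.f., 48 → 2 s.f., 6.938 × 10^3 → 4 s.f.; limit is 2.
Rounded to 2 significant figures: 7.7 × 10^6.

7.7 × 10^6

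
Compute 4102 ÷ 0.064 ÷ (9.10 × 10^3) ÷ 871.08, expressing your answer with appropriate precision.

4102 ÷ 0.064 ÷ (9.10 × 10^3) ÷ 871.08 = 0.00808567437063…
Multiplication/division keeps the fewest significant figures: 4102 → 4 s.f., 0.064 → 2 s.f., 9.10 × 10^3 → 3 s.f., 871.08 → 5 s.f.; limit is 2.
Rounded to 2 significant figures: 0.0081.

0.0081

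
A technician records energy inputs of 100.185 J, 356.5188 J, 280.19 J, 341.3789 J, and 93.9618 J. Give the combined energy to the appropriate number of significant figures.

100.185 J + 356.5188 J + 280.19 J + 341.3789 J + 93.9618 J = 1172.2345 J.
Addition/subtraction keeps the fewest decimal places: 100.185 → 3 decimal places, 356.5188 → 4 decimal places, 280.19 → 2 decimal places, 341.3789 → 4 decimal places, 93.9618 → 4 decimal places; limit is 2.
Rounded to 2 decimal places: 1172.23 J.

1172.23 J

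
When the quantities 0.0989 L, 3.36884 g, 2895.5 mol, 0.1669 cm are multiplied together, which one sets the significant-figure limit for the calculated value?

0.0989 L

0.0989 L → 3 s.f.; 3.36884 g → 6 s.f.; 2895.5 mol → 5 s.f.; 0.1669 cm → 4 s.f.
The fewest is 3 significant figures, from 0.0989 L.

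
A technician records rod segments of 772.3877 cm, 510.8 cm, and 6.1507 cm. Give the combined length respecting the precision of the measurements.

772.3877 cm + 510.8 cm + 6.1507 cm = 1289.3384 cm.
Addition/subtraction keeps the fewest decimal places: 772.3877 → 4 decimal places, 510.8 → 1 decimal place, 6.1507 → 4 decimal places; limit is 1.
Rounded to 1 decimal place: 1289.3 cm.

1289.3 cm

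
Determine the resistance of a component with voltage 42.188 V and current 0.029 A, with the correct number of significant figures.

resistance = 42.188 V ÷ 0.029 A = 1454.75862069… Ω.
42.188 has 5 significant figures; 0.029 has 2.
Division/multiplication keeps the fewest: 2 significant figures.
Rounded: 1.5 × 10^3 Ω.

1.5 × 10^3 Ω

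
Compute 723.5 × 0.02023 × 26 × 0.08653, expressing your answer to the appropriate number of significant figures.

33

723.5 × 0.02023 × 26 × 0.08653 = 32.9286912409
Multiplication/division keeps the fewest significant figures: 723.5 → 4 s.f., 0.02023 → 4 s.f., 26 → 2 s.f., 0.08653 → 4 s.f.; limit is 2.
Rounded to 2 significant figures: 33.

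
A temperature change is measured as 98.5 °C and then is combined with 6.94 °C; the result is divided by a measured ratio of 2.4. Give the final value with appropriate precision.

44 °C

98.5 °C + 6.94 °C = 105.44 °C; the sum is limited to 1 decimal place (4 s.f.).
Carrying full precision, 105.44 ÷ 2.4 = 43.9333333333… °C; 2.4 has 2 s.f., so the result keeps min(4, 2) = 2 s.f.
Rounded to 2 significant figures: 44 °C.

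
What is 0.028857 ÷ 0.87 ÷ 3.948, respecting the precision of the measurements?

0.028857 ÷ 0.87 ÷ 3.948 = 0.00840146036404…
Multiplication/division keeps the fewest significant figures: 0.028857 → 5 s.f., 0.87 → 2 s.f., 3.948 → 4 s.f.; limit is 2.
Rounded to 2 significant figures: 0.0084.

0.0084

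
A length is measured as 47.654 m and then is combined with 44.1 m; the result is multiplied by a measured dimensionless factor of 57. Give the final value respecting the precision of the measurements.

47.654 m + 44.1 m = 91.754 m; the sum is limited to 1 decimal place (3 s.f.).
Carrying full precision, 91.754 × 57 = 5229.978 m; 57 has 2 s.f., so the result keeps min(3, 2) = 2 s.f.
Rounded to 2 significant figures: 5.2 × 10^3 m.

5.2 × 10^3 m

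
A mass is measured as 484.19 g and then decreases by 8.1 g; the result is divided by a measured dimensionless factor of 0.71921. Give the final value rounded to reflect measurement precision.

484.19 g − 8.1 g = 476.09 g; the difference is limited to 1 decimal place (4 s.f.).
Carrying full precision, 476.09 ÷ 0.71921 = 661.962431001… g; 0.71921 has 5 s.f., so the result keeps min(4, 5) = 4 s.f.
Rounded to 4 significant figures: 662.0 g.

662.0 g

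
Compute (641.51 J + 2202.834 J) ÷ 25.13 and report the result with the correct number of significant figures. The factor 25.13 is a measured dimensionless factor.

113.2 J

641.51 J + 2202.834 J = 2844.344 J; the sum is limited to 2 decimal places (6 s.f.).
Carrying full precision, 2844.344 ÷ 25.13 = 113.185196976… J; 25.13 has 4 s.f., so the result keeps min(6, 4) = 4 s.f.
Rounded to 4 significant figures: 113.2 J.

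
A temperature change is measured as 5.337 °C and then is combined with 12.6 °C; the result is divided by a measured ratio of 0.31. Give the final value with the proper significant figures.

58 °C

5.337 °C + 12.6 °C = 17.937 °C; the sum is limited to 1 decimal place (3 s.f.).
Carrying full precision, 17.937 ÷ 0.31 = 57.8612903226… °C; 0.31 has 2 s.f., so the result keeps min(3, 2) = 2 s.f.
Rounded to 2 significant figures: 58 °C.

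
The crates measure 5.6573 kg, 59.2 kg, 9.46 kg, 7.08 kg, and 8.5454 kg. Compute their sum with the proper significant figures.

89.9 kg

5.6573 kg + 59.2 kg + 9.46 kg + 7.08 kg + 8.5454 kg = 89.9427 kg.
Addition/subtraction keeps the fewest decimal places: 5.6573 → 4 decimal places, 59.2 → 1 decimal place, 9.46 → 2 decimal places, 7.08 → 2 decimal places, 8.5454 → 4 decimal places; limit is 1.
Rounded to 1 decimal place: 89.9 kg.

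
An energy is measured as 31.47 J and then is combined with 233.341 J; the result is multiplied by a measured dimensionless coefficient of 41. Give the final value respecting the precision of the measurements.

1.1 × 10^4 J

31.47 J + 233.341 J = 264.811 J; the sum is limited to 2 decimal places (5 s.f.).
Carrying full precision, 264.811 × 41 = 10857.251 J; 41 has 2 s.f., so the result keeps min(5, 2) = 2 s.f.
Rounded to 2 significant figures: 1.1 × 10^4 J.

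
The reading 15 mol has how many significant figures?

2

15: every digit is nonzero and significant.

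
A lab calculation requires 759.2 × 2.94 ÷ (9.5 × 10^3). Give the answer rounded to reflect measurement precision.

759.2 × 2.94 ÷ (9.5 × 10^3) = 0.234952421053…
Multiplication/division keeps the fewest significant figures: 759.2 → 4 s.f., 2.94 → 3 s.f., 9.5 × 10^3 → 2 s.f.; limit is 2.
Rounded to 2 significant figures: 0.23.

0.23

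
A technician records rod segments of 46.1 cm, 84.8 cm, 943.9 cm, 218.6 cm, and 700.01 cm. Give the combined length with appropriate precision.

46.1 cm + 84.8 cm + 943.9 cm + 218.6 cm + 700.01 cm = 1993.41 cm.
Addition/subtraction keeps the fewest decimal places: 46.1 → 1 decimal place, 84.8 → 1 decimal place, 943.9 → 1 decimal place, 218.6 → 1 decimal place, 700.01 → 2 decimal places; limit is 1.
Rounded to 1 decimal place: 1993.4 cm.

1993.4 cm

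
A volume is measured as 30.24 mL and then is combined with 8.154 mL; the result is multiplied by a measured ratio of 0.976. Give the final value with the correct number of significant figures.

30.24 mL + 8.154 mL = 38.394 mL; the sum is limited to 2 decimal places (4 s.f.).
Carrying full precision, 38.394 × 0.976 = 37.472544 mL; 0.976 has 3 s.f., so the result keeps min(4, 3) = 3 s.f.
Rounded to 3 significant figures: 37.5 mL.

37.5 mL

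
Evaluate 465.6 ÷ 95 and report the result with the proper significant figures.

4.9

465.6 ÷ 95 = 4.90105263158…
Multiplication/division keeps the fewest significant figures: 465.6 → 4 s.f., 95 → 2 s.f.; limit is 2.
Rounded to 2 significant figures: 4.9.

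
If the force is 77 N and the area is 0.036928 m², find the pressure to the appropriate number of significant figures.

2.1 × 10^3 Pa

pressure = 77 N ÷ 0.036928 m² = 2085.13864818… Pa.
77 has 2 significant figures; 0.036928 has 5.
Division/multiplication keeps the fewest: 2 significant figures.
Rounded: 2.1 × 10^3 Pa.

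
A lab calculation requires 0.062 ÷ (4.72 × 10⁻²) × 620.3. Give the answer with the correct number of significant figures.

8.1 × 10²

0.062 ÷ (4.72 × 10⁻²) × 620.3 = 814.800847458…
Multiplication/division keeps the fewest significant figures: 0.062 → 2 s.f., 4.72 × 10⁻² → 3 s.f., 620.3 → 4 s.f.; limit is 2.
Rounded to 2 significant figures: 8.1 × 10².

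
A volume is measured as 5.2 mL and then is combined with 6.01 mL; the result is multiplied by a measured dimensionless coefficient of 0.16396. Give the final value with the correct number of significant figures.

1.84 mL

5.2 mL + 6.01 mL = 11.21 mL; the sum is limited to 1 decimal place (3 s.f.).
Carrying full precision, 11.21 × 0.16396 = 1.8379916 mL; 0.16396 has 5 s.f., so the result keeps min(3, 5) = 3 s.f.
Rounded to 3 significant figures: 1.84 mL.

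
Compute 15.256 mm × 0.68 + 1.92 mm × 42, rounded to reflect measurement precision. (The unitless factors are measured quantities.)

91 mm

15.256 × 0.68 = 10.37408 → 10. mm (2 s.f., last digit at the 10^0 place).
1.92 × 42 = 80.64 → 81 mm (2 s.f., last digit at the 10^0 place).
Sum: 91.01408 mm; keep the coarser place, 10^0.
Result: 91 mm.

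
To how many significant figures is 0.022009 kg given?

0.022009: leading zeros are not significant; zeros between nonzero digits are significant.

5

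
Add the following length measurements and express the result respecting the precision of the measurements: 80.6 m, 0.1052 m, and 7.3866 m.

88.1 m

80.6 m + 0.1052 m + 7.3866 m = 88.0918 m.
Addition/subtraction keeps the fewest decimal places: 80.6 → 1 decimal place, 0.1052 → 4 decimal places, 7.3866 → 4 decimal places; limit is 1.
Rounded to 1 decimal place: 88.1 m.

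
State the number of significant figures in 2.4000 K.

5

2.4000: trailing zeros after a decimal point are significant.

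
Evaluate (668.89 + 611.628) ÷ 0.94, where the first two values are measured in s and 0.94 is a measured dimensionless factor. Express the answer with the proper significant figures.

668.89 s + 611.628 s = 1280.518 s; the sum is limited to 2 decimal places (6 s.f.).
Carrying full precision, 1280.518 ÷ 0.94 = 1362.25319149… s; 0.94 has 2 s.f., so the result keeps min(6, 2) = 2 s.f.
Rounded to 2 significant figures: 1.4 × 10³ s.

1.4 × 10³ s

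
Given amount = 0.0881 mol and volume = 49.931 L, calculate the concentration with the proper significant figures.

concentration = 0.0881 mol ÷ 49.931 L = 0.00176443492019… mol/L.
0.0881 has 3 significant figures; 49.931 has 5.
Division/multiplication keeps the fewest: 3 significant figures.
Rounded: 1.76 × 10^-3 mol/L.

1.76 × 10^-3 mol/L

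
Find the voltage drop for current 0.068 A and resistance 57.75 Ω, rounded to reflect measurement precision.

3.9 V

voltage drop = 0.068 A × 57.75 Ω = 3.927 V.
0.068 has 2 significant figures; 57.75 has 4.
Division/multiplication keeps the fewest: 2 significant figures.
Rounded: 3.9 V.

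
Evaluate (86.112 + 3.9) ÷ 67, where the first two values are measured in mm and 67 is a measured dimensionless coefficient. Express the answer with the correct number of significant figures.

86.112 mm + 3.9 mm = 90.012 mm; the sum is limited to 1 decimal place (3 s.f.).
Carrying full precision, 90.012 ÷ 67 = 1.34346268657… mm; 67 has 2 s.f., so the result keeps min(3, 2) = 2 s.f.
Rounded to 2 significant figures: 1.3 mm.

1.3 mm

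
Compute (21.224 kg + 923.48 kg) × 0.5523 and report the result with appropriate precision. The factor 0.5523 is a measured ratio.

21.224 kg + 923.48 kg = 944.704 kg; the sum is limited to 2 decimal places (5 s.f.).
Carrying full precision, 944.704 × 0.5523 = 521.7600192 kg; 0.5523 has 4 s.f., so the result keeps min(5, 4) = 4 s.f.
Rounded to 4 significant figures: 521.8 kg.

521.8 kg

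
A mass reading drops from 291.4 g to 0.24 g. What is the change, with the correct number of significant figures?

291.2 g

291.4 g − 0.24 g = 291.16 g.
Addition/subtraction keeps the fewest decimal places: 291.4 → 1 decimal place, 0.24 → 2 decimal places; limit is 1.
Rounded to 1 decimal place: 291.2 g.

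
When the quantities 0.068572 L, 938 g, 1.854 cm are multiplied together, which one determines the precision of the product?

938 g

0.068572 L → 5 s.f.; 938 g → 3 s.f.; 1.854 cm → 4 s.f.
The fewest is 3 significant figures, from 938 g.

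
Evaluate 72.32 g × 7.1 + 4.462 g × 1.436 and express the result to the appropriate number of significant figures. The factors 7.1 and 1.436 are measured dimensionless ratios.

72.32 × 7.1 = 513.472 → 5.1 × 10^2 g (2 s.f., last digit at the 10^1 place).
4.462 × 1.436 = 6.407432 → 6.407 g (4 s.f., last digit at the 10^-3 place).
Sum: 519.879432 g; keep the coarser place, 10^1.
Result: 5.2 × 10^2 g.

5.2 × 10^2 g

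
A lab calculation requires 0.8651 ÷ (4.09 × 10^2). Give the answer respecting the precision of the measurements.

0.8651 ÷ (4.09 × 10^2) = 0.00211515892421…
Multiplication/division keeps the fewest significant figures: 0.8651 → 4 s.f., 4.09 × 10^2 → 3 s.f.; limit is 3.
Rounded to 3 significant figures: 0.00212.

0.00212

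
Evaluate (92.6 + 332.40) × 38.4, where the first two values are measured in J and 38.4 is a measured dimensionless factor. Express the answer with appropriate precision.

1.63 × 10⁴ J

92.6 J + 332.40 J = 425.00 J; the sum is limited to 1 decimal place (4 s.f.).
Carrying full precision, 425.00 × 38.4 = 16320 J; 38.4 has 3 s.f., so the result keeps min(4, 3) = 3 s.f.
Rounded to 3 significant figures: 1.63 × 10⁴ J.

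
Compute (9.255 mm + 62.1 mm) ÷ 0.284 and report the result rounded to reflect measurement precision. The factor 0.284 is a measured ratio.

251 mm

9.255 mm + 62.1 mm = 71.355 mm; the sum is limited to 1 decimal place (3 s.f.).
Carrying full precision, 71.355 ÷ 0.284 = 251.25 mm; 0.284 has 3 s.f., so the result keeps min(3, 3) = 3 s.f.
Rounded to 3 significant figures: 251 mm.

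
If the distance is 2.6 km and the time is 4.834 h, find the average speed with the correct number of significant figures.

average speed = 2.6 km ÷ 4.834 h = 0.537856847331… km/h.
2.6 has 2 significant figures; 4.834 has 4.
Division/multiplication keeps the fewest: 2 significant figures.
Rounded: 0.54 km/h.

0.54 km/h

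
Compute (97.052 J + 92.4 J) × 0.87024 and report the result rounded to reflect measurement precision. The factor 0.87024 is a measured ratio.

97.052 J + 92.4 J = 189.452 J; the sum is limited to 1 decimal place (4 s.f.).
Carrying full precision, 189.452 × 0.87024 = 164.86870848 J; 0.87024 has 5 s.f., so the result keeps min(4, 5) = 4 s.f.
Rounded to 4 significant figures: 164.9 J.

164.9 J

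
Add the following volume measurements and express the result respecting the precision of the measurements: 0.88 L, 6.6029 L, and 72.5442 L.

80.03 L

0.88 L + 6.6029 L + 72.5442 L = 80.0271 L.
Addition/subtraction keeps the fewest decimal places: 0.88 → 2 decimal places, 6.6029 → 4 decimal places, 72.5442 → 4 decimal places; limit is 2.
Rounded to 2 decimal places: 80.03 L.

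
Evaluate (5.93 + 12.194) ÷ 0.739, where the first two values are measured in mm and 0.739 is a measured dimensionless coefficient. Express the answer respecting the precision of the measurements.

5.93 mm + 12.194 mm = 18.124 mm; the sum is limited to 2 decimal places (4 s.f.).
Carrying full precision, 18.124 ÷ 0.739 = 24.5250338295… mm; 0.739 has 3 s.f., so the result keeps min(4, 3) = 3 s.f.
Rounded to 3 significant figures: 24.5 mm.

24.5 mm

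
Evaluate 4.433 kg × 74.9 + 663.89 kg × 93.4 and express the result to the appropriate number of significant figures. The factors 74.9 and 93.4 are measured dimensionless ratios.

6.23 × 10^4 kg

4.433 × 74.9 = 332.0317 → 332 kg (3 s.f., last digit at the 10^0 place).
663.89 × 93.4 = 62007.326 → 6.20 × 10^4 kg (3 s.f., last digit at the 10^2 place).
Sum: 62339.3577 kg; keep the coarser place, 10^2.
Result: 6.23 × 10^4 kg.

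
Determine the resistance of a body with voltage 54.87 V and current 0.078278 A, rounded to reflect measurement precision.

resistance = 54.87 V ÷ 0.078278 A = 700.963233603… Ω.
54.87 has 4 significant figures; 0.078278 has 5.
Division/multiplication keeps the fewest: 4 significant figures.
Rounded: 701.0 Ω.

701.0 Ω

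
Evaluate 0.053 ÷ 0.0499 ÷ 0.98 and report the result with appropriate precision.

1.1

0.053 ÷ 0.0499 ÷ 0.98 = 1.08380025357…
Multiplication/division keeps the fewest significant figures: 0.053 → 2 s.f., 0.0499 → 3 s.f., 0.98 → 2 s.f.; limit is 2.
Rounded to 2 significant figures: 1.1.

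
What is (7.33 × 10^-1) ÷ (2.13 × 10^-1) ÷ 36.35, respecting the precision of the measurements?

0.0947

(7.33 × 10^-1) ÷ (2.13 × 10^-1) ÷ 36.35 = 0.0946716521043…
Multiplication/division keeps the fewest significant figures: 7.33 × 10^-1 → 3 s.f., 2.13 × 10^-1 → 3 s.f., 36.35 → 4 s.f.; limit is 3.
Rounded to 3 significant figures: 0.0947.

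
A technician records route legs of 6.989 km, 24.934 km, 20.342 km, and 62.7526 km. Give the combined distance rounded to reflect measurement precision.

1.15018 × 10² km

6.989 km + 24.934 km + 20.342 km + 62.7526 km = 115.0176 km.
Addition/subtraction keeps the fewest decimal places: 6.989 → 3 decimal places, 24.934 → 3 decimal places, 20.342 → 3 decimal places, 62.7526 → 4 decimal places; limit is 3.
Rounded to 3 decimal places: 1.15018 × 10² km.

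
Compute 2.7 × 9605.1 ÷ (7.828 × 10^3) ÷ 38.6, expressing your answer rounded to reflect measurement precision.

0.086

2.7 × 9605.1 ÷ (7.828 × 10^3) ÷ 38.6 = 0.0858277116026…
Multiplication/division keeps the fewest significant figures: 2.7 → 2 s.f., 9605.1 → 5 s.f., 7.828 × 10^3 → 4 s.f., 38.6 → 3 s.f.; limit is 2.
Rounded to 2 significant figures: 0.086.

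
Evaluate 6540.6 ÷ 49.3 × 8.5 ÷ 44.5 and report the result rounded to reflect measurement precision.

6540.6 ÷ 49.3 × 8.5 ÷ 44.5 = 25.3413405657…
Multiplication/division keeps the fewest significant figures: 6540.6 → 5 s.f., 49.3 → 3 s.f., 8.5 → 2 s.f., 44.5 → 3 s.f.; limit is 2.
Rounded to 2 significant figures: 25.

25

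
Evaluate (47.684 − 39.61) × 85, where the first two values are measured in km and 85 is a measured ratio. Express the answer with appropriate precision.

6.9 × 10^2 km

47.684 km − 39.61 km = 8.074 km; the difference is limited to 2 decimal places (3 s.f.).
Carrying full precision, 8.074 × 85 = 686.29 km; 85 has 2 s.f., so the result keeps min(3, 2) = 2 s.f.
Rounded to 2 significant figures: 6.9 × 10^2 km.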